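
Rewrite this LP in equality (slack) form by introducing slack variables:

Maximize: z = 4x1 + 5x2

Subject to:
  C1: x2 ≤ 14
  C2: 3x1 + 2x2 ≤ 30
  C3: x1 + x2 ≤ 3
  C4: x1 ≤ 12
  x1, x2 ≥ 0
max z = 4x1 + 5x2

s.t.
  x2 + s1 = 14
  3x1 + 2x2 + s2 = 30
  x1 + x2 + s3 = 3
  x1 + s4 = 12
  x1, x2, s1, s2, s3, s4 ≥ 0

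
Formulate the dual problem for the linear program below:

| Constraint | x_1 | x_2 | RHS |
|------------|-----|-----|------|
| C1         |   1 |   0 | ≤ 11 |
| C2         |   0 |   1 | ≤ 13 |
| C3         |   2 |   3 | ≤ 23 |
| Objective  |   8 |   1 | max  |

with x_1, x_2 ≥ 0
Minimize: z = 11y1 + 13y2 + 23y3

Subject to:
  C1: -y1 - 2y3 ≤ -8
  C2: -y2 - 3y3 ≤ -1
  y1, y2, y3 ≥ 0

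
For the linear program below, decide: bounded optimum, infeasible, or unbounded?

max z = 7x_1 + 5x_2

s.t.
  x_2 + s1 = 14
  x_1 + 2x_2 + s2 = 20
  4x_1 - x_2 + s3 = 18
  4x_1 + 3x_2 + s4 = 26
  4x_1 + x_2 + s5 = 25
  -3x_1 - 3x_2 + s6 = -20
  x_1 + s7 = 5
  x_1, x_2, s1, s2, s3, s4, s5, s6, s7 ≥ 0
The point (5, 2) satisfies every constraint, so the LP is feasible; the constraints give x_1 ≤ 5 and x_2 ≤ 14, which with x_1, x_2 ≥ 0 keep the feasible region inside a bounded box. A feasible, bounded LP attains a finite optimum at a vertex.

Evaluating z = 7x_1 + 5x_2 at each vertex:
  (4.933, 1.733): z = 43.2
  (5, 2): z = 45
  (0, 8.667): z = 43.33
  (0, 6.667): z = 33.33

Feasible with finite optimum z* = 45 at (5, 2).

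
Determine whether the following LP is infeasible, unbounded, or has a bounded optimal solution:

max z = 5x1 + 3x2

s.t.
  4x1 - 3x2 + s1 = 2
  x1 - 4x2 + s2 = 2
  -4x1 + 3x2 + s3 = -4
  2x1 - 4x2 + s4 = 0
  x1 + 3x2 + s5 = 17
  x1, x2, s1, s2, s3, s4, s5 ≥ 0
The row 4x1 - 3x2 + s1 = 2 with s1 ≥ 0 requires 4x1 - 3x2 ≤ 2, while the row -4x1 + 3x2 + s3 = -4 with s3 ≥ 0 is equivalent to 4x1 - 3x2 ≥ 4. Together they would need 4 ≤ 4x1 - 3x2 ≤ 2, which is impossible since 4 > 2. No point satisfies all constraints.

Infeasible: no point satisfies all constraints simultaneously.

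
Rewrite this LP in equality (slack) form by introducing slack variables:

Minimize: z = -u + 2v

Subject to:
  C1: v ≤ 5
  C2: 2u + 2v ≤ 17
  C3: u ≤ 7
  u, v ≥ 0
min z = -u + 2v

s.t.
  v + s1 = 5
  2u + 2v + s2 = 17
  u + s3 = 7
  u, v, s1, s2, s3 ≥ 0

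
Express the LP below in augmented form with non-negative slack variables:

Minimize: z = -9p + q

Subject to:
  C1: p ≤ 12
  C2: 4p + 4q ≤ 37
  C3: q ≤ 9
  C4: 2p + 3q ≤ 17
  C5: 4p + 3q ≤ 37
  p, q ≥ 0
min z = -9p + q

s.t.
  p + s1 = 12
  4p + 4q + s2 = 37
  q + s3 = 9
  2p + 3q + s4 = 17
  4p + 3q + s5 = 37
  p, q, s1, s2, s3, s4, s5 ≥ 0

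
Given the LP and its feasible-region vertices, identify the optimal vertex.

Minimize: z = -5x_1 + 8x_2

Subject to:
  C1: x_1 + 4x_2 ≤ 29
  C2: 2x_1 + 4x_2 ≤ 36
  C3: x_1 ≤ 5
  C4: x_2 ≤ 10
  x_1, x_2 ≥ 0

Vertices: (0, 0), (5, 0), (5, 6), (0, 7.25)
Evaluating z = -5x_1 + 8x_2 at each vertex:
  (0, 0): z = 0
  (5, 0): z = -25
  (5, 6): z = 23
  (0, 7.25): z = 58

The smallest value is z = -25, attained at (5, 0).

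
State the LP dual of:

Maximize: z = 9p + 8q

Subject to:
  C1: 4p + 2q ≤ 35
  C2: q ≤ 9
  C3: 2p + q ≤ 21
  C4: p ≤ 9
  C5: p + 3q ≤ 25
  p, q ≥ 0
Minimize: z = 35y1 + 9y2 + 21y3 + 9y4 + 25y5

Subject to:
  C1: -4y1 - 2y3 - y4 - y5 ≤ -9
  C2: -2y1 - y2 - y3 - 3y5 ≤ -8
  y1, y2, y3, y4, y5 ≥ 0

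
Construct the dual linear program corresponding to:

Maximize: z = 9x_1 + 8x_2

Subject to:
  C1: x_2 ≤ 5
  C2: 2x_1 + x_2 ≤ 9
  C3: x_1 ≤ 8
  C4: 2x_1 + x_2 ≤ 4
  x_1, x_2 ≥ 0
Minimize: z = 5y1 + 9y2 + 8y3 + 4y4

Subject to:
  C1: -2y2 - y3 - 2y4 ≤ -9
  C2: -y1 - y2 - y4 ≤ -8
  y1, y2, y3, y4 ≥ 0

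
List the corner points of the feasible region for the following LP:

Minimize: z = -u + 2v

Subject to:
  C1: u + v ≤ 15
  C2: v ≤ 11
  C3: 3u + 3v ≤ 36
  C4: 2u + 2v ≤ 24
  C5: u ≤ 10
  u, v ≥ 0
Each vertex is the intersection of two constraint boundaries that also satisfies all remaining constraints:
  u = 0 and v = 0 → (0, 0)
  u = 10 and v = 0 → (10, 0)
  3u + 3v = 36 and u = 10 → (10, 2)
  v = 11 and 3u + 3v = 36 → (1, 11)
  v = 11 and u = 0 → (0, 11)

Vertices: (0, 0), (10, 0), (10, 2), (1, 11), (0, 11)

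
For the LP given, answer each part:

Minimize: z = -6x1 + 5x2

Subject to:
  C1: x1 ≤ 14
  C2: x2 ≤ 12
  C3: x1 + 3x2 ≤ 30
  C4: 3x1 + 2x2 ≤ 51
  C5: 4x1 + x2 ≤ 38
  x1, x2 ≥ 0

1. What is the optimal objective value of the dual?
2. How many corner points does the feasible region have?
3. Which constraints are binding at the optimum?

1. -57 (by strong duality, equal to the primal optimum)
2. 4
3. C5, x2 ≥ 0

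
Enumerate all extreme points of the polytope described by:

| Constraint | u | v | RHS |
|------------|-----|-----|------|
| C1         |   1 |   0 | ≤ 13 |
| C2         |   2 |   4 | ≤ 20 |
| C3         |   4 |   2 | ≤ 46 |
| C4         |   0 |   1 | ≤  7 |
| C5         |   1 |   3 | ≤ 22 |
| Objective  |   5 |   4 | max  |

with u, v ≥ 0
Each vertex is the intersection of two constraint boundaries that also satisfies all remaining constraints:
  u = 0 and v = 0 → (0, 0)
  2u + 4v = 20 and v = 0 → (10, 0)
  2u + 4v = 20 and u = 0 → (0, 5)

Vertices: (0, 0), (10, 0), (0, 5)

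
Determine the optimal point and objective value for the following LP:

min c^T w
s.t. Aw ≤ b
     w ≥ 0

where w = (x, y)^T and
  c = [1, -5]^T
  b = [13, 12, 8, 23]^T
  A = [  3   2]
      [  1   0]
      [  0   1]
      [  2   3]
x = 0, y = 6.5, z = -32.5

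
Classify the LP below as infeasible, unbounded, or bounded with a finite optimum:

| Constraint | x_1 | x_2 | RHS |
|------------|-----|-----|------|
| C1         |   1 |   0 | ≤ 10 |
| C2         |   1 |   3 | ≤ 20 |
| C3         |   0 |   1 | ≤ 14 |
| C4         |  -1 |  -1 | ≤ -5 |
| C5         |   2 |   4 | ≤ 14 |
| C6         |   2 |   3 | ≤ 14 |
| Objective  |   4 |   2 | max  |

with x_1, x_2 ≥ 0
The point (7, 0) satisfies every constraint, so the LP is feasible; the constraints give x_1 ≤ 10 and x_2 ≤ 14, which with x_1, x_2 ≥ 0 keep the feasible region inside a bounded box. A feasible, bounded LP attains a finite optimum at a vertex.

Evaluating z = 4x_1 + 2x_2 at each vertex:
  (5, 0): z = 20
  (7, 0): z = 28
  (3, 2): z = 16

Bounded optimum: z* = 28 at (7, 0).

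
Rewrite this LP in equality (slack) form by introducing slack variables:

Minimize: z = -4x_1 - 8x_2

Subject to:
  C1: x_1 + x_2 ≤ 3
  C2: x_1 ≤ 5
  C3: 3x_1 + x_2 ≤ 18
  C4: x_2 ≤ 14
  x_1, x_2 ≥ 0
min z = -4x_1 - 8x_2

s.t.
  x_1 + x_2 + s1 = 3
  x_1 + s2 = 5
  3x_1 + x_2 + s3 = 18
  x_2 + s4 = 14
  x_1, x_2, s1, s2, s3, s4 ≥ 0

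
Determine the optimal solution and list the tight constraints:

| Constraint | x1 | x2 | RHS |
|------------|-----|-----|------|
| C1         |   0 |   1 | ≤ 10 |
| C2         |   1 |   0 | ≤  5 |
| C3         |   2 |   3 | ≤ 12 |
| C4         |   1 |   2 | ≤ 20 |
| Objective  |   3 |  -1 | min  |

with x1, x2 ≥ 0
Optimal: x1 = 0, x2 = 4
Slack at optimum:
  C1: slack = 6
  C2: slack = 5
  C3: slack = 0 (binding)
  C4: slack = 12
  x1 ≥ 0: x1 = 0 (binding)
  x2 ≥ 0: x2 = 4
Binding constraints: C3, x1 ≥ 0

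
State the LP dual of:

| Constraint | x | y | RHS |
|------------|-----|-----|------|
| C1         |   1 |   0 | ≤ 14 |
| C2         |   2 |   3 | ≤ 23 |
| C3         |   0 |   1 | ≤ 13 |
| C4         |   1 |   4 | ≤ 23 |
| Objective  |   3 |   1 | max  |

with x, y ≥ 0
Minimize: z = 14y1 + 23y2 + 13y3 + 23y4

Subject to:
  C1: -y1 - 2y2 - y4 ≤ -3
  C2: -3y2 - y3 - 4y4 ≤ -1
  y1, y2, y3, y4 ≥ 0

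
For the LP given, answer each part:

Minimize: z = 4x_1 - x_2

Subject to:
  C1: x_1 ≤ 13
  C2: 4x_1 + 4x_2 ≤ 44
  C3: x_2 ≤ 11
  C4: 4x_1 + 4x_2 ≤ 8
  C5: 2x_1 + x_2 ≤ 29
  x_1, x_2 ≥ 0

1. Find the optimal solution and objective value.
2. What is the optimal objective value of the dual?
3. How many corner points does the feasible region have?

1. x_1 = 0, x_2 = 2, z = -2
2. -2 (by strong duality, equal to the primal optimum)
3. 3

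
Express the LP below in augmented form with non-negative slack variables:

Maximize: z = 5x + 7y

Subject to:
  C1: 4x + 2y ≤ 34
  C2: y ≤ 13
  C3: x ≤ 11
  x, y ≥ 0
max z = 5x + 7y

s.t.
  4x + 2y + s1 = 34
  y + s2 = 13
  x + s3 = 11
  x, y, s1, s2, s3 ≥ 0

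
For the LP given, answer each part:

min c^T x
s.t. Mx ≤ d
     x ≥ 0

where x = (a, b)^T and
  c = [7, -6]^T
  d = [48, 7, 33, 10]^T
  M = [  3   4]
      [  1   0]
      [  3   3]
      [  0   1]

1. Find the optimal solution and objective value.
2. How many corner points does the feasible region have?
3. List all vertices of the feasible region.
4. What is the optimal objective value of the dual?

1. a = 0, b = 10, z = -60
2. 5
3. (0, 0), (7, 0), (7, 4), (1, 10), (0, 10)
4. -60 (by strong duality, equal to the primal optimum)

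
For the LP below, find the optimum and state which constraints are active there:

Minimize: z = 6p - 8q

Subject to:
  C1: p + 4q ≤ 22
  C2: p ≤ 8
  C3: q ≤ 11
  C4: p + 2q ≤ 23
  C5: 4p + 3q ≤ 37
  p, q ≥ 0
Optimal: p = 0, q = 5.5
Slack at optimum:
  C1: slack = 0 (binding)
  C2: slack = 8
  C3: slack = 5.5
  C4: slack = 12
  C5: slack = 20.5
  p ≥ 0: p = 0 (binding)
  q ≥ 0: q = 5.5
Binding constraints: C1, p ≥ 0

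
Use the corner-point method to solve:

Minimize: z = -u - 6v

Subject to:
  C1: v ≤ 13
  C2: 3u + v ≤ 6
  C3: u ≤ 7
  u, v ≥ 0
u = 0, v = 6, z = -36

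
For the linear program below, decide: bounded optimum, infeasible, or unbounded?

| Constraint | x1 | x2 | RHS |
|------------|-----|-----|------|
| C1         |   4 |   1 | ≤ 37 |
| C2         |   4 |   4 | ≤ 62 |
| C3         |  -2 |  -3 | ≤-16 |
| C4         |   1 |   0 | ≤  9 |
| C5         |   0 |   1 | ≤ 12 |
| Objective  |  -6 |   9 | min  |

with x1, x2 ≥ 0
The point (9, 0) satisfies every constraint, so the LP is feasible; the constraints give x1 ≤ 9 and x2 ≤ 12, which with x1, x2 ≥ 0 keep the feasible region inside a bounded box. A feasible, bounded LP attains a finite optimum at a vertex.

Feasible with finite optimum z* = -54 at (9, 0).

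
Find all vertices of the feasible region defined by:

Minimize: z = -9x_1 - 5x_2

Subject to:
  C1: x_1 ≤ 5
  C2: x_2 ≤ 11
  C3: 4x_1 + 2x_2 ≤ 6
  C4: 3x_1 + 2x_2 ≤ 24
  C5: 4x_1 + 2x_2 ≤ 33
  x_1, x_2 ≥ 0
Each vertex is the intersection of two constraint boundaries that also satisfies all remaining constraints:
  x_1 = 0 and x_2 = 0 → (0, 0)
  4x_1 + 2x_2 = 6 and x_2 = 0 → (1.5, 0)
  4x_1 + 2x_2 = 6 and x_1 = 0 → (0, 3)

Vertices: (0, 0), (1.5, 0), (0, 3)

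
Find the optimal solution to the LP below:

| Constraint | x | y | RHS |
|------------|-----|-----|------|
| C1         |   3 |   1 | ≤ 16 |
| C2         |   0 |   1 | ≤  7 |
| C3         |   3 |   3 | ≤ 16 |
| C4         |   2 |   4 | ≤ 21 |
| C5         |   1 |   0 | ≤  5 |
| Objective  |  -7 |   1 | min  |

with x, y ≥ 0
Each vertex is the intersection of two constraint boundaries that also satisfies all remaining constraints:
  x = 0 and y = 0 → (0, 0)
  x = 5 and y = 0 → (5, 0)
  3x + 3y = 16 and x = 5 → (5, 0.3333)
  3x + 3y = 16 and 2x + 4y = 21 → (0.1667, 5.167)
  2x + 4y = 21 and x = 0 → (0, 5.25)

Evaluating z = -7x + y at each vertex:
  (0, 0): z = 0
  (5, 0): z = -35
  (5, 0.3333): z = -34.67
  (0.1667, 5.167): z = 4
  (0, 5.25): z = 5.25

The minimum is at (5, 0) with z = -35.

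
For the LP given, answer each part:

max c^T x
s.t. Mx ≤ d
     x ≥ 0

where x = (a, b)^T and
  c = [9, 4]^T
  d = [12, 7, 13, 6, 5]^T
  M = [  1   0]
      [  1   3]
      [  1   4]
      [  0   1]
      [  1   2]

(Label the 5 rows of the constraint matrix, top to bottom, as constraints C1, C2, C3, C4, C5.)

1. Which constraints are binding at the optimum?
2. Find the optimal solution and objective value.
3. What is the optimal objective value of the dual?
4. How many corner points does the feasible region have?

1. C5, b ≥ 0
2. a = 5, b = 0, z = 45
3. 45 (by strong duality, equal to the primal optimum)
4. 4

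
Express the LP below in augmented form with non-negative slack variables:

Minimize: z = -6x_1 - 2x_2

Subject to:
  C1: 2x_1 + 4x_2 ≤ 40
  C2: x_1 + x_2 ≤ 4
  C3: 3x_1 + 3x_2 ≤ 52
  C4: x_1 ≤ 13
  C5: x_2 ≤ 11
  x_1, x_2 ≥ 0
min z = -6x_1 - 2x_2

s.t.
  2x_1 + 4x_2 + s1 = 40
  x_1 + x_2 + s2 = 4
  3x_1 + 3x_2 + s3 = 52
  x_1 + s4 = 13
  x_2 + s5 = 11
  x_1, x_2, s1, s2, s3, s4, s5 ≥ 0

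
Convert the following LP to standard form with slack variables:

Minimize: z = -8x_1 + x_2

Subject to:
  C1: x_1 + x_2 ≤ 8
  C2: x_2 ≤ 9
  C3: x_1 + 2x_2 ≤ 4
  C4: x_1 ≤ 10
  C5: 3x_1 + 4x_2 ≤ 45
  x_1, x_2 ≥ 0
min z = -8x_1 + x_2

s.t.
  x_1 + x_2 + s1 = 8
  x_2 + s2 = 9
  x_1 + 2x_2 + s3 = 4
  x_1 + s4 = 10
  3x_1 + 4x_2 + s5 = 45
  x_1, x_2, s1, s2, s3, s4, s5 ≥ 0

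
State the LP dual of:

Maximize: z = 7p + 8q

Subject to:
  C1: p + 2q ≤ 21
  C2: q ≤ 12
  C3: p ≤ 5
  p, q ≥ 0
Minimize: z = 21y1 + 12y2 + 5y3

Subject to:
  C1: -y1 - y3 ≤ -7
  C2: -2y1 - y2 ≤ -8
  y1, y2, y3 ≥ 0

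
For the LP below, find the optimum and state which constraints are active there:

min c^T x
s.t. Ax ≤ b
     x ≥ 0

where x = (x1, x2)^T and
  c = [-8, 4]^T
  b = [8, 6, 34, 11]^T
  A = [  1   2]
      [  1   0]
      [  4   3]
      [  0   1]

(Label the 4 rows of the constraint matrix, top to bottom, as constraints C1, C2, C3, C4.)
Optimal: x1 = 6, x2 = 0
Slack at optimum:
  C1: slack = 2
  C2: slack = 0 (binding)
  C3: slack = 10
  C4: slack = 11
  x1 ≥ 0: x1 = 6
  x2 ≥ 0: x2 = 0 (binding)
Binding constraints: C2, x2 ≥ 0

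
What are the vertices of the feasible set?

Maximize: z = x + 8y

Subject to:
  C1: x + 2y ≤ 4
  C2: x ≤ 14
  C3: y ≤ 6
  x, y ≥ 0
Each vertex is the intersection of two constraint boundaries that also satisfies all remaining constraints:
  x = 0 and y = 0 → (0, 0)
  x + 2y = 4 and y = 0 → (4, 0)
  x + 2y = 4 and x = 0 → (0, 2)

Vertices: (0, 0), (4, 0), (0, 2)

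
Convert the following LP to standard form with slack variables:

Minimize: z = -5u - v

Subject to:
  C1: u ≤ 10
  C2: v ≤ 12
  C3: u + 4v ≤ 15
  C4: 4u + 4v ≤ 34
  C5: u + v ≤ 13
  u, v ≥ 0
min z = -5u - v

s.t.
  u + s1 = 10
  v + s2 = 12
  u + 4v + s3 = 15
  4u + 4v + s4 = 34
  u + v + s5 = 13
  u, v, s1, s2, s3, s4, s5 ≥ 0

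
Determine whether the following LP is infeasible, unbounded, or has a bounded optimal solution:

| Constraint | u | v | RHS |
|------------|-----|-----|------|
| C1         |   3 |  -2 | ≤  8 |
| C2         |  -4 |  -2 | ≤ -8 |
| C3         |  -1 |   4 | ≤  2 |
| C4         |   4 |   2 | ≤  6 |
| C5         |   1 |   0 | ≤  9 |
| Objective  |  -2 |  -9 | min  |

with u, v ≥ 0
C4 requires 4u + 2v ≤ 6, while C2 (-4u - 2v ≤ -8) is equivalent to 4u + 2v ≥ 8. Together they would need 8 ≤ 4u + 2v ≤ 6, which is impossible since 8 > 6. No point satisfies all constraints.

Infeasible: no point satisfies all constraints simultaneously.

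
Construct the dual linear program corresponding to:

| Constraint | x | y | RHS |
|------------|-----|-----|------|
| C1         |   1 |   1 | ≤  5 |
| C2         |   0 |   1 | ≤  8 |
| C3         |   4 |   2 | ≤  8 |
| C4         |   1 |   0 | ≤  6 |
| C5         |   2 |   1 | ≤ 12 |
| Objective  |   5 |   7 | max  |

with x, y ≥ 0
Minimize: z = 5y1 + 8y2 + 8y3 + 6y4 + 12y5

Subject to:
  C1: -y1 - 4y3 - y4 - 2y5 ≤ -5
  C2: -y1 - y2 - 2y3 - y5 ≤ -7
  y1, y2, y3, y4, y5 ≥ 0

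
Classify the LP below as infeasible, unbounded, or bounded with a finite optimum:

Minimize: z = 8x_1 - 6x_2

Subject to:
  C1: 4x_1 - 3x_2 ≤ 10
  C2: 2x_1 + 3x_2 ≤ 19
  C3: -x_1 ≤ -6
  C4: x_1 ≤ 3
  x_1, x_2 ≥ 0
C4 requires x_1 ≤ 3, while C3 (-x_1 ≤ -6) is equivalent to x_1 ≥ 6. Together they would need 6 ≤ x_1 ≤ 3, which is impossible since 6 > 3. No point satisfies all constraints.

The feasible region is empty; the LP is infeasible.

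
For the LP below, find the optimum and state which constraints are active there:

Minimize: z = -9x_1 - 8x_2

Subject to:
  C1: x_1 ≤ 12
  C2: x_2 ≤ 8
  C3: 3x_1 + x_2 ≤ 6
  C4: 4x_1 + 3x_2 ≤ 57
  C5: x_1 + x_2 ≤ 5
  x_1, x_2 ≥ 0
Optimal: x_1 = 0.5, x_2 = 4.5
Slack at optimum:
  C1: slack = 11.5
  C2: slack = 3.5
  C3: slack = 0 (binding)
  C4: slack = 41.5
  C5: slack = 0 (binding)
  x_1 ≥ 0: x_1 = 0.5
  x_2 ≥ 0: x_2 = 4.5
Binding constraints: C3, C5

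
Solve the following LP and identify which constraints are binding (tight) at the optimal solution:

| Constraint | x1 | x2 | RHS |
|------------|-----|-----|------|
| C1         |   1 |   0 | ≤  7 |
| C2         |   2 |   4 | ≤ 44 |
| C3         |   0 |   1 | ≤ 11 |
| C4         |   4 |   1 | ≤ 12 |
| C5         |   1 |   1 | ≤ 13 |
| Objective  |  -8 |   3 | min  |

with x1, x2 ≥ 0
Optimal: x1 = 3, x2 = 0
Slack at optimum:
  C1: slack = 4
  C2: slack = 38
  C3: slack = 11
  C4: slack = 0 (binding)
  C5: slack = 10
  x1 ≥ 0: x1 = 3
  x2 ≥ 0: x2 = 0 (binding)
Binding constraints: C4, x2 ≥ 0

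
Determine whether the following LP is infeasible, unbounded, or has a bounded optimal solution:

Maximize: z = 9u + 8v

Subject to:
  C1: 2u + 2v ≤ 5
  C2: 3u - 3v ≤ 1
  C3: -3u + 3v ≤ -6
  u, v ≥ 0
C2 requires 3u - 3v ≤ 1, while C3 (-3u + 3v ≤ -6) is equivalent to 3u - 3v ≥ 6. Together they would need 6 ≤ 3u - 3v ≤ 1, which is impossible since 6 > 1. No point satisfies all constraints.

The feasible region is empty; the LP is infeasible.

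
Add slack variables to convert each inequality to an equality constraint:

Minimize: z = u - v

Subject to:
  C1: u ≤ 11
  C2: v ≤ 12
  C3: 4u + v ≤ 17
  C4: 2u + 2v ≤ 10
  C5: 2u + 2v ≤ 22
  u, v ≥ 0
min z = u - v

s.t.
  u + s1 = 11
  v + s2 = 12
  4u + v + s3 = 17
  2u + 2v + s4 = 10
  2u + 2v + s5 = 22
  u, v, s1, s2, s3, s4, s5 ≥ 0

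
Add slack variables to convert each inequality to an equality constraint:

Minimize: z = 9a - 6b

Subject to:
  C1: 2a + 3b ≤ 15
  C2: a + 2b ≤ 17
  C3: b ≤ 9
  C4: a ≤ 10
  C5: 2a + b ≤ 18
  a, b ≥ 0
min z = 9a - 6b

s.t.
  2a + 3b + s1 = 15
  a + 2b + s2 = 17
  b + s3 = 9
  a + s4 = 10
  2a + b + s5 = 18
  a, b, s1, s2, s3, s4, s5 ≥ 0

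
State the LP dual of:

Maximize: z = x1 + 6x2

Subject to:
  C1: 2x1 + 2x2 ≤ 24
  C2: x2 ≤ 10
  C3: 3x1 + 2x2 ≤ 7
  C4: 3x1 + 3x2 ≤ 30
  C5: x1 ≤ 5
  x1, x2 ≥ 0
Minimize: z = 24y1 + 10y2 + 7y3 + 30y4 + 5y5

Subject to:
  C1: -2y1 - 3y3 - 3y4 - y5 ≤ -1
  C2: -2y1 - y2 - 2y3 - 3y4 ≤ -6
  y1, y2, y3, y4, y5 ≥ 0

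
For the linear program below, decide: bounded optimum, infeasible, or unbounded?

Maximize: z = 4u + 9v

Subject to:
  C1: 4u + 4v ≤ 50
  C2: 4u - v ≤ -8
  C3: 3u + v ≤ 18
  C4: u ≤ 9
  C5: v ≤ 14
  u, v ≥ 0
The point (0, 12.5) satisfies every constraint, so the LP is feasible; the constraints give u ≤ 9 and v ≤ 14, which with u, v ≥ 0 keep the feasible region inside a bounded box. A feasible, bounded LP attains a finite optimum at a vertex.

Evaluating z = 4u + 9v at each vertex:
  (0, 8): z = 72
  (0.9, 11.6): z = 108
  (0, 12.5): z = 112.5

Bounded optimum: z* = 112.5 at (0, 12.5).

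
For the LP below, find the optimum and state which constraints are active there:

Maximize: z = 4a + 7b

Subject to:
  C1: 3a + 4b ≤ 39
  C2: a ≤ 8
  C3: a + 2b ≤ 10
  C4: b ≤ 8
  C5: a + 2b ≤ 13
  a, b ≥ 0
Optimal: a = 8, b = 1
Binding: C2, C3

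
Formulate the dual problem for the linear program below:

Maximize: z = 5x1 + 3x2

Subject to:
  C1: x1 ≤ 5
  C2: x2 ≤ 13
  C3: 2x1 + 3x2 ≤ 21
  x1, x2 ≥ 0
Minimize: z = 5y1 + 13y2 + 21y3

Subject to:
  C1: -y1 - 2y3 ≤ -5
  C2: -y2 - 3y3 ≤ -3
  y1, y2, y3 ≥ 0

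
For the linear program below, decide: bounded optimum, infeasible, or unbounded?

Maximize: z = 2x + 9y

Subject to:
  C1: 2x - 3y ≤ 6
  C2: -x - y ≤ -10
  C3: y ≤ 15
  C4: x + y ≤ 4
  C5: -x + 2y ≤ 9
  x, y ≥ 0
C4 requires x + y ≤ 4, while C2 (-x - y ≤ -10) is equivalent to x + y ≥ 10. Together they would need 10 ≤ x + y ≤ 4, which is impossible since 10 > 4. No point satisfies all constraints.

Infeasible: no point satisfies all constraints simultaneously.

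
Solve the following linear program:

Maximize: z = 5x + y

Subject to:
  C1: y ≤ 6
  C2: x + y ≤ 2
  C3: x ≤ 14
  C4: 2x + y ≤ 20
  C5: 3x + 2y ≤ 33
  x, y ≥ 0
Each vertex is the intersection of two constraint boundaries that also satisfies all remaining constraints:
  x = 0 and y = 0 → (0, 0)
  x + y = 2 and y = 0 → (2, 0)
  x + y = 2 and x = 0 → (0, 2)

Evaluating z = 5x + y at each vertex:
  (0, 0): z = 0
  (2, 0): z = 10
  (0, 2): z = 2

The maximum is at (2, 0) with z = 10.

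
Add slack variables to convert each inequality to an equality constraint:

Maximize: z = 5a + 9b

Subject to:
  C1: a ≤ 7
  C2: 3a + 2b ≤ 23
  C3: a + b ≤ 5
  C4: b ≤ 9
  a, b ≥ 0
max z = 5a + 9b

s.t.
  a + s1 = 7
  3a + 2b + s2 = 23
  a + b + s3 = 5
  b + s4 = 9
  a, b, s1, s2, s3, s4 ≥ 0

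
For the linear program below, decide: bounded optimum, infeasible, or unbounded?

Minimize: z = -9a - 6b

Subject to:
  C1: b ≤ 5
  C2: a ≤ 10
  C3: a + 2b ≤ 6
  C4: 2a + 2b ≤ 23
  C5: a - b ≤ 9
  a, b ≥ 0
The point (6, 0) satisfies every constraint, so the LP is feasible; the constraints give a ≤ 10 and b ≤ 5, which with a, b ≥ 0 keep the feasible region inside a bounded box. A feasible, bounded LP attains a finite optimum at a vertex.

Evaluating z = -9a - 6b at each vertex:
  (0, 0): z = 0
  (6, 0): z = -54
  (0, 3): z = -18

Bounded optimum: z* = -54 at (6, 0).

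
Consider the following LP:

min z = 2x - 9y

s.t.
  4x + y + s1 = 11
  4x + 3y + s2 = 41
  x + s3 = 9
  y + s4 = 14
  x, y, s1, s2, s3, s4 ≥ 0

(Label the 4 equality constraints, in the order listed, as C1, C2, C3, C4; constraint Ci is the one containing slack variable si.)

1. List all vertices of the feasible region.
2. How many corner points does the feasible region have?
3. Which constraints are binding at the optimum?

1. (0, 0), (2.75, 0), (0, 11)
2. 3
3. C1, x ≥ 0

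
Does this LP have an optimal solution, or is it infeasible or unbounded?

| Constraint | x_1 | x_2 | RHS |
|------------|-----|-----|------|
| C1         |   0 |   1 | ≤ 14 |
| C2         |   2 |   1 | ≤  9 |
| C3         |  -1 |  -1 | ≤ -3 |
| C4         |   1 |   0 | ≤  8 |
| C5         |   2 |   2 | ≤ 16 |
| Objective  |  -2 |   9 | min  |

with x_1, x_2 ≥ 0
The point (4.5, 0) satisfies every constraint, so the LP is feasible; the constraints give x_1 ≤ 8 and x_2 ≤ 14, which with x_1, x_2 ≥ 0 keep the feasible region inside a bounded box. A feasible, bounded LP attains a finite optimum at a vertex.

Evaluating z = -2x_1 + 9x_2 at each vertex:
  (0, 3): z = 27
  (3, 0): z = -6
  (4.5, 0): z = -9
  (1, 7): z = 61
  (0, 8): z = 72

Bounded optimum: z* = -9 at (4.5, 0).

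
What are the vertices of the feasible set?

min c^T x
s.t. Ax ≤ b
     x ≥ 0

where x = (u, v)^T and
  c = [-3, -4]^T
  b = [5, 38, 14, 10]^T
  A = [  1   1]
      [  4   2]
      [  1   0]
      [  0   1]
Each vertex is the intersection of two constraint boundaries that also satisfies all remaining constraints:
  u = 0 and v = 0 → (0, 0)
  u + v = 5 and v = 0 → (5, 0)
  u + v = 5 and u = 0 → (0, 5)

Vertices: (0, 0), (5, 0), (0, 5)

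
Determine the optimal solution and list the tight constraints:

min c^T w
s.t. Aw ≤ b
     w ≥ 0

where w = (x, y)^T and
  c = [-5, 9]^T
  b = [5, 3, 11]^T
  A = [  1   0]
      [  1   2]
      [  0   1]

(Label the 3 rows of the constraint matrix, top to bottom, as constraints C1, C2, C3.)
Optimal: x = 3, y = 0
Slack at optimum:
  C1: slack = 2
  C2: slack = 0 (binding)
  C3: slack = 11
  x ≥ 0: x = 3
  y ≥ 0: y = 0 (binding)
Binding constraints: C2, y ≥ 0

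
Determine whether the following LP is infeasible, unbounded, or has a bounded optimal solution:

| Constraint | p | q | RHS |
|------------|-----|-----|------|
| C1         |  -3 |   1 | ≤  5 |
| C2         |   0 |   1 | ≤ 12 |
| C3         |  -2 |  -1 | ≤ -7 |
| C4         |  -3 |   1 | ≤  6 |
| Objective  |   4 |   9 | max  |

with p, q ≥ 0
Feasible point: (3, 1) satisfies every constraint, so the LP is feasible.
Direction d = (1, 0): for each constraint row a, a·d ≤ 0 —
  (-3)(1) + (1)(0) = -3 ≤ 0
  (0)(1) + (1)(0) = 0 ≤ 0
  (-2)(1) + (-1)(0) = -2 ≤ 0
  (-3)(1) + (1)(0) = -3 ≤ 0
and d ≥ 0, so (3, 1) + t·d stays feasible for every t ≥ 0. Along this ray z = 4p + 9q changes by 4 per unit t, so z → +∞.

The LP is unbounded; z can be made arbitrarily large.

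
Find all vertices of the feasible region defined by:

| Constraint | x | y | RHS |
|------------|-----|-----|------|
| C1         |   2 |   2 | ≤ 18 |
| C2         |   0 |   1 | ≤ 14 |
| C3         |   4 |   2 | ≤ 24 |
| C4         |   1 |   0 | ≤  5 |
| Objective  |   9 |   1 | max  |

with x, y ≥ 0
Each vertex is the intersection of two constraint boundaries that also satisfies all remaining constraints:
  x = 0 and y = 0 → (0, 0)
  x = 5 and y = 0 → (5, 0)
  4x + 2y = 24 and x = 5 → (5, 2)
  2x + 2y = 18 and 4x + 2y = 24 → (3, 6)
  2x + 2y = 18 and x = 0 → (0, 9)

Vertices: (0, 0), (5, 0), (5, 2), (3, 6), (0, 9)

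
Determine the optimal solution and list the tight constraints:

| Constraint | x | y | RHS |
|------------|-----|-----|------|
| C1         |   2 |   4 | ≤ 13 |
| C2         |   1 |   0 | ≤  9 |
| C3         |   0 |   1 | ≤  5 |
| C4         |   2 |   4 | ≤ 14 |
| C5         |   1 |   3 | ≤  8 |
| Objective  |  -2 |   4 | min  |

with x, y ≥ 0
Optimal: x = 6.5, y = 0
Binding: C1, y ≥ 0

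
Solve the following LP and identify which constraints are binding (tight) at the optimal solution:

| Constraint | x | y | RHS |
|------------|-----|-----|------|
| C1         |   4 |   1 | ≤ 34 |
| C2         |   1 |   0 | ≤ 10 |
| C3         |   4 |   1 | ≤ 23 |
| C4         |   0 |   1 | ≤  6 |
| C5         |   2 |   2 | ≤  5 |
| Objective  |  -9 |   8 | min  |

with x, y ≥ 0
Optimal: x = 2.5, y = 0
Slack at optimum:
  C1: slack = 24
  C2: slack = 7.5
  C3: slack = 13
  C4: slack = 6
  C5: slack = 0 (binding)
  x ≥ 0: x = 2.5
  y ≥ 0: y = 0 (binding)
Binding constraints: C5, y ≥ 0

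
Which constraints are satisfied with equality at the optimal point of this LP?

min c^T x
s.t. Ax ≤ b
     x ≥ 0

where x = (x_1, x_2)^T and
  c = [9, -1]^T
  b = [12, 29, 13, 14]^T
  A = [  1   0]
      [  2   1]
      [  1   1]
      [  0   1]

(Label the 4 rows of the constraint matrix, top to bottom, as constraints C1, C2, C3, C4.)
Optimal: x_1 = 0, x_2 = 13
Slack at optimum:
  C1: slack = 12
  C2: slack = 16
  C3: slack = 0 (binding)
  C4: slack = 1
  x_1 ≥ 0: x_1 = 0 (binding)
  x_2 ≥ 0: x_2 = 13
Binding constraints: C3, x_1 ≥ 0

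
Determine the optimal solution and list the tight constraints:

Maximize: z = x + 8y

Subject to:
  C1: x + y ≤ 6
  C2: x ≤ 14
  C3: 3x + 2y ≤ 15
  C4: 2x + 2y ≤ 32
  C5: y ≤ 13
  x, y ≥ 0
Optimal: x = 0, y = 6
Slack at optimum:
  C1: slack = 0 (binding)
  C2: slack = 14
  C3: slack = 3
  C4: slack = 20
  C5: slack = 7
  x ≥ 0: x = 0 (binding)
  y ≥ 0: y = 6
Binding constraints: C1, x ≥ 0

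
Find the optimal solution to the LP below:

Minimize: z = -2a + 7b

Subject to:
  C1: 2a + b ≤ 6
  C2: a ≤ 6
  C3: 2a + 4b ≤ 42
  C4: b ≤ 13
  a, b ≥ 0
Each vertex is the intersection of two constraint boundaries that also satisfies all remaining constraints:
  a = 0 and b = 0 → (0, 0)
  2a + b = 6 and b = 0 → (3, 0)
  2a + b = 6 and a = 0 → (0, 6)

Evaluating z = -2a + 7b at each vertex:
  (0, 0): z = 0
  (3, 0): z = -6
  (0, 6): z = 42

The minimum is at (3, 0) with z = -6.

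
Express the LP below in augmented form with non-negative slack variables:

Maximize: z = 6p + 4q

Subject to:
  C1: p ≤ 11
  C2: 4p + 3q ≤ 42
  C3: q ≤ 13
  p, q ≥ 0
max z = 6p + 4q

s.t.
  p + s1 = 11
  4p + 3q + s2 = 42
  q + s3 = 13
  p, q, s1, s2, s3 ≥ 0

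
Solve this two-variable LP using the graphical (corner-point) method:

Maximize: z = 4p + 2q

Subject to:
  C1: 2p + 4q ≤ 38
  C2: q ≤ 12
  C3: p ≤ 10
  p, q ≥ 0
p = 10, q = 4.5, z = 49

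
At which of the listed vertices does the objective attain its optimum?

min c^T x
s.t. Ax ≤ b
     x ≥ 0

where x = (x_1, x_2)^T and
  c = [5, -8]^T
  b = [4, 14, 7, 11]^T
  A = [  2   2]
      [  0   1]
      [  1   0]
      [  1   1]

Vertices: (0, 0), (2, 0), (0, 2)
Evaluating z = 5x_1 - 8x_2 at each vertex:
  (0, 0): z = 0
  (2, 0): z = 10
  (0, 2): z = -16

The smallest value is z = -16, attained at (0, 2).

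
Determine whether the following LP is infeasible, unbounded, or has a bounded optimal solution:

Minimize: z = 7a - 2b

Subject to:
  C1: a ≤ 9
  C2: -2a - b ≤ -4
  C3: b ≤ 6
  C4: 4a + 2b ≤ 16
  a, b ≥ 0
The point (0, 6) satisfies every constraint, so the LP is feasible; the constraints give a ≤ 9 and b ≤ 6, which with a, b ≥ 0 keep the feasible region inside a bounded box. A feasible, bounded LP attains a finite optimum at a vertex.

Evaluating z = 7a - 2b at each vertex:
  (2, 0): z = 14
  (4, 0): z = 28
  (1, 6): z = -5
  (0, 6): z = -12
  (0, 4): z = -8

The LP has an optimal solution: (0, 6) with z = -12.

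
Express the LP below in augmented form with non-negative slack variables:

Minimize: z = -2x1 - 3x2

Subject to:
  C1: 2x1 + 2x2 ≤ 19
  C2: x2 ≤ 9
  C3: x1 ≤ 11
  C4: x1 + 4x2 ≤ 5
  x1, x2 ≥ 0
min z = -2x1 - 3x2

s.t.
  2x1 + 2x2 + s1 = 19
  x2 + s2 = 9
  x1 + s3 = 11
  x1 + 4x2 + s4 = 5
  x1, x2, s1, s2, s3, s4 ≥ 0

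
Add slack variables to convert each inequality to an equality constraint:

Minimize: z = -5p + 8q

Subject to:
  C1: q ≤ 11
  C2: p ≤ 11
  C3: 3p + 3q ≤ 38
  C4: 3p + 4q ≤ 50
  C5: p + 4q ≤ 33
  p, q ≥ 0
min z = -5p + 8q

s.t.
  q + s1 = 11
  p + s2 = 11
  3p + 3q + s3 = 38
  3p + 4q + s4 = 50
  p + 4q + s5 = 33
  p, q, s1, s2, s3, s4, s5 ≥ 0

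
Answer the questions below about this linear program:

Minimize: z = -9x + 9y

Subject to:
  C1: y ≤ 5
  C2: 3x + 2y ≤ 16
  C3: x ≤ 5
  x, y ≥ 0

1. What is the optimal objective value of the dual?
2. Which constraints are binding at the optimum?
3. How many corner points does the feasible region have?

1. -45 (by strong duality, equal to the primal optimum)
2. C3, y ≥ 0
3. 5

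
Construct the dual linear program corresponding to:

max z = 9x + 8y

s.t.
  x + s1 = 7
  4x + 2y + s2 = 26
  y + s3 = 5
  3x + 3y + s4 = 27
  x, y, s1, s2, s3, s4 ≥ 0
Minimize: z = 7y1 + 26y2 + 5y3 + 27y4

Subject to:
  C1: -y1 - 4y2 - 3y4 ≤ -9
  C2: -2y2 - y3 - 3y4 ≤ -8
  y1, y2, y3, y4 ≥ 0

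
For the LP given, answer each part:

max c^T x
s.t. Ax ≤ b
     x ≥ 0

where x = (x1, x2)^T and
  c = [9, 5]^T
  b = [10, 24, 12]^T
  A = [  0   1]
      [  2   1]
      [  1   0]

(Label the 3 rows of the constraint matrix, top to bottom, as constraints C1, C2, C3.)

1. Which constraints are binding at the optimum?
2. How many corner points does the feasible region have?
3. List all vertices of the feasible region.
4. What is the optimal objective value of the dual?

1. C1, C2
2. 4
3. (0, 0), (12, 0), (7, 10), (0, 10)
4. 113 (by strong duality, equal to the primal optimum)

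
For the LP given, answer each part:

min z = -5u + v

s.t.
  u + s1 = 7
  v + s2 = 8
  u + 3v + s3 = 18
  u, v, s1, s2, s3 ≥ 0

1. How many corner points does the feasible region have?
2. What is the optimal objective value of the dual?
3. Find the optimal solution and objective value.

1. 4
2. -35 (by strong duality, equal to the primal optimum)
3. u = 7, v = 0, z = -35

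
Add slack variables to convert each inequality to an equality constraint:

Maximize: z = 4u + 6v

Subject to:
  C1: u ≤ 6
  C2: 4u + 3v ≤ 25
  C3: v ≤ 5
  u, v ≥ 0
max z = 4u + 6v

s.t.
  u + s1 = 6
  4u + 3v + s2 = 25
  v + s3 = 5
  u, v, s1, s2, s3 ≥ 0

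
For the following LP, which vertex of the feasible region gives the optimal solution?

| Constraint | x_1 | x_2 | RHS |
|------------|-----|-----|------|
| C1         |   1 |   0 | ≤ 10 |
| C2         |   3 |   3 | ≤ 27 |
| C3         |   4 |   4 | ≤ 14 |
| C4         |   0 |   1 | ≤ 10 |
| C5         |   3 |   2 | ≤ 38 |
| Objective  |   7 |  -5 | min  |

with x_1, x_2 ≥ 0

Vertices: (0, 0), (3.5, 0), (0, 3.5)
(0, 3.5) with z = -17.5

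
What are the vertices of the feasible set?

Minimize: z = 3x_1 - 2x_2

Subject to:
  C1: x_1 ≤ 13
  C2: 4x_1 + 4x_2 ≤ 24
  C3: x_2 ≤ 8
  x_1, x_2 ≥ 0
Each vertex is the intersection of two constraint boundaries that also satisfies all remaining constraints:
  x_1 = 0 and x_2 = 0 → (0, 0)
  4x_1 + 4x_2 = 24 and x_2 = 0 → (6, 0)
  4x_1 + 4x_2 = 24 and x_1 = 0 → (0, 6)

Vertices: (0, 0), (6, 0), (0, 6)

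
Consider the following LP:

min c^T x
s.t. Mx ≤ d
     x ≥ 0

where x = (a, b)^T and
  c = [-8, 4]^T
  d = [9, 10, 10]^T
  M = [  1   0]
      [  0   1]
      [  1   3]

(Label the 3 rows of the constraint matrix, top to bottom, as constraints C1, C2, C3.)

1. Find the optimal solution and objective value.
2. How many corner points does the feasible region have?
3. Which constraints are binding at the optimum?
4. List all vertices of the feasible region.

1. a = 9, b = 0, z = -72
2. 4
3. C1, b ≥ 0
4. (0, 0), (9, 0), (9, 0.3333), (0, 3.333)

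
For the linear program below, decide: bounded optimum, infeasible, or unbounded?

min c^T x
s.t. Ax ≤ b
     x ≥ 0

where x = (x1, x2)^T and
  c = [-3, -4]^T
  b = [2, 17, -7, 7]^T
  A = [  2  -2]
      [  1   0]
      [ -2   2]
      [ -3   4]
One constraint requires 2x1 - 2x2 ≤ 2, while the constraint -2x1 + 2x2 ≤ -7 is equivalent to 2x1 - 2x2 ≥ 7. Together they would need 7 ≤ 2x1 - 2x2 ≤ 2, which is impossible since 7 > 2. No point satisfies all constraints.

Infeasible: no point satisfies all constraints simultaneously.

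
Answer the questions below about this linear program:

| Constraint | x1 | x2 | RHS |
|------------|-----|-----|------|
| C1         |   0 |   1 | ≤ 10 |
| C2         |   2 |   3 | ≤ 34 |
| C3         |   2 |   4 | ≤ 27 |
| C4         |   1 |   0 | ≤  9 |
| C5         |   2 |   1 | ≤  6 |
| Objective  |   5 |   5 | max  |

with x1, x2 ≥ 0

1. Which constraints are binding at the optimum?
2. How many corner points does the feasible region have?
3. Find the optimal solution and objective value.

1. C5, x1 ≥ 0
2. 3
3. x1 = 0, x2 = 6, z = 30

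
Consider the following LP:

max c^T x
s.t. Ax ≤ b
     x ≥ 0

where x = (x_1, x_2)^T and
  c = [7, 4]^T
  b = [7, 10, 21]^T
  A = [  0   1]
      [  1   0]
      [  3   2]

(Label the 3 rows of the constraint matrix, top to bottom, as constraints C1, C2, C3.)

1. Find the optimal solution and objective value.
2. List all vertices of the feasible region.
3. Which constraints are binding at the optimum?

1. x_1 = 7, x_2 = 0, z = 49
2. (0, 0), (7, 0), (2.333, 7), (0, 7)
3. C3, x_2 ≥ 0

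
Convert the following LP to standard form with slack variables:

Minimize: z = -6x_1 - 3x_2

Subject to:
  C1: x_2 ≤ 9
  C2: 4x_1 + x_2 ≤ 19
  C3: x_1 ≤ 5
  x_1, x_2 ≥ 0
min z = -6x_1 - 3x_2

s.t.
  x_2 + s1 = 9
  4x_1 + x_2 + s2 = 19
  x_1 + s3 = 5
  x_1, x_2, s1, s2, s3 ≥ 0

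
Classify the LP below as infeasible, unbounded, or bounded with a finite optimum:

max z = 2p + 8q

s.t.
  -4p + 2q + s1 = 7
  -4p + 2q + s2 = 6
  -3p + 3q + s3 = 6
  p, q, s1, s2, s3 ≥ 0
Feasible point: (0, 0) satisfies every constraint, so the LP is feasible.
Direction d = (1, 0): for each constraint row a, a·d ≤ 0 —
  (-4)(1) + (2)(0) = -4 ≤ 0
  (-4)(1) + (2)(0) = -4 ≤ 0
  (-3)(1) + (3)(0) = -3 ≤ 0
and d ≥ 0, so (0, 0) + t·d stays feasible for every t ≥ 0. Along this ray z = 2p + 8q changes by 2 per unit t, so z → +∞.

The LP is unbounded; z can be made arbitrarily large.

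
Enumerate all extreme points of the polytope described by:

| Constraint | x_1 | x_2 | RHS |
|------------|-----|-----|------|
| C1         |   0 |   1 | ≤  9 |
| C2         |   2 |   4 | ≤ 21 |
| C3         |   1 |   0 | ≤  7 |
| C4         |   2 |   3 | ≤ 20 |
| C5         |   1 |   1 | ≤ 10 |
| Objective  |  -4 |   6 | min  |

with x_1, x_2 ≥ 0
Each vertex is the intersection of two constraint boundaries that also satisfies all remaining constraints:
  x_1 = 0 and x_2 = 0 → (0, 0)
  x_1 = 7 and x_2 = 0 → (7, 0)
  2x_1 + 4x_2 = 21 and x_1 = 7 → (7, 1.75)
  2x_1 + 4x_2 = 21 and x_1 = 0 → (0, 5.25)

Vertices: (0, 0), (7, 0), (7, 1.75), (0, 5.25)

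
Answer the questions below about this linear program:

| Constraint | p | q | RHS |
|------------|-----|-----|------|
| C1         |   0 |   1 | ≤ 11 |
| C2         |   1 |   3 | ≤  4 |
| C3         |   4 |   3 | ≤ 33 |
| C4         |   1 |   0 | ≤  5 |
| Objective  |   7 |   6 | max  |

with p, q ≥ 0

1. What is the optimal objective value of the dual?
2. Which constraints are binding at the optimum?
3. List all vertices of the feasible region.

1. 28 (by strong duality, equal to the primal optimum)
2. C2, q ≥ 0
3. (0, 0), (4, 0), (0, 1.333)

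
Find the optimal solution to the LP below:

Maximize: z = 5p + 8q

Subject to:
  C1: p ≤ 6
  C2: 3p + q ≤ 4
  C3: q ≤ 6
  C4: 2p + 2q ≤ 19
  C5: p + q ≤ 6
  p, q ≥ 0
p = 0, q = 4, z = 32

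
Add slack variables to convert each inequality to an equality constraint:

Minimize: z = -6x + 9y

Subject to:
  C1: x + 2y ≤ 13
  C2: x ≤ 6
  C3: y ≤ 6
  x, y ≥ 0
min z = -6x + 9y

s.t.
  x + 2y + s1 = 13
  x + s2 = 6
  y + s3 = 6
  x, y, s1, s2, s3 ≥ 0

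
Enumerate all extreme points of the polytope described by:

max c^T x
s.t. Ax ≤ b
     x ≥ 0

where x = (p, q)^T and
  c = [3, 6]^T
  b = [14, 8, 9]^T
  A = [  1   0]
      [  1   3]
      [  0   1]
Each vertex is the intersection of two constraint boundaries that also satisfies all remaining constraints:
  p = 0 and q = 0 → (0, 0)
  p + 3q = 8 and q = 0 → (8, 0)
  p + 3q = 8 and p = 0 → (0, 2.667)

Vertices: (0, 0), (8, 0), (0, 2.667)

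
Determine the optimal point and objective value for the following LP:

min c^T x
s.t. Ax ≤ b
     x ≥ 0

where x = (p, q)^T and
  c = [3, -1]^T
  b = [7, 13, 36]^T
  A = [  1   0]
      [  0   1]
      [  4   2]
p = 0, q = 13, z = -13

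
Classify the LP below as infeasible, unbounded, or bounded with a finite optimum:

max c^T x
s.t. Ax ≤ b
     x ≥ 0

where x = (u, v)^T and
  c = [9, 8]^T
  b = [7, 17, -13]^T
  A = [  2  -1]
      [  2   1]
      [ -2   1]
One constraint requires 2u - v ≤ 7, while the constraint -2u + v ≤ -13 is equivalent to 2u - v ≥ 13. Together they would need 13 ≤ 2u - v ≤ 7, which is impossible since 13 > 7. No point satisfies all constraints.

Infeasible: no point satisfies all constraints simultaneously.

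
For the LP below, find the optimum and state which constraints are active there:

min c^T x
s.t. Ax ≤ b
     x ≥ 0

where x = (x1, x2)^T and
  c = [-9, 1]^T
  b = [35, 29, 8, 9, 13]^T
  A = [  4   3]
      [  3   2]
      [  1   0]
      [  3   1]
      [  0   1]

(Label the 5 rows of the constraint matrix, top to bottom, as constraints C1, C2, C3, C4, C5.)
Optimal: x1 = 3, x2 = 0
Slack at optimum:
  C1: slack = 23
  C2: slack = 20
  C3: slack = 5
  C4: slack = 0 (binding)
  C5: slack = 13
  x1 ≥ 0: x1 = 3
  x2 ≥ 0: x2 = 0 (binding)
Binding constraints: C4, x2 ≥ 0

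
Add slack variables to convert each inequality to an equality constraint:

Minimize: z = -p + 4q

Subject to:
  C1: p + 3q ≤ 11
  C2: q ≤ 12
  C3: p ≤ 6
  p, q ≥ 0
min z = -p + 4q

s.t.
  p + 3q + s1 = 11
  q + s2 = 12
  p + s3 = 6
  p, q, s1, s2, s3 ≥ 0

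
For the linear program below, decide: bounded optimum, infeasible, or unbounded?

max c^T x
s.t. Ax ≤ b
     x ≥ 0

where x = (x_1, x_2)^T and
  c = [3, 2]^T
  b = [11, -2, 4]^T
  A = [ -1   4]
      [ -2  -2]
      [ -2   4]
Feasible point: (0, 1) satisfies every constraint, so the LP is feasible.
Direction d = (1, 0): for each constraint row a, a·d ≤ 0 —
  (-1)(1) + (4)(0) = -1 ≤ 0
  (-2)(1) + (-2)(0) = -2 ≤ 0
  (-2)(1) + (4)(0) = -2 ≤ 0
and d ≥ 0, so (0, 1) + t·d stays feasible for every t ≥ 0. Along this ray z = 3x_1 + 2x_2 changes by 3 per unit t, so z → +∞.

Unbounded — the objective can increase without bound over the feasible region.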